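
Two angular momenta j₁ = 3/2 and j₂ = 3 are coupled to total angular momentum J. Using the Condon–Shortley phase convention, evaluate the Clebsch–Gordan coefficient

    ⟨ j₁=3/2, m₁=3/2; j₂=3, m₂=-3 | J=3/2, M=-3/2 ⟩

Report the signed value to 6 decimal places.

√[4·3!0!3!/7! · 3!0!0!6!0!3!] = √(5184/7)
  +(−1)^0/∏(0,3,0,0,0,3)! = 1/36  (running 1/36)
⟨..|..⟩ = √(5184/7)·(1/36) = +0.755929

+√(4/7) = +0.755929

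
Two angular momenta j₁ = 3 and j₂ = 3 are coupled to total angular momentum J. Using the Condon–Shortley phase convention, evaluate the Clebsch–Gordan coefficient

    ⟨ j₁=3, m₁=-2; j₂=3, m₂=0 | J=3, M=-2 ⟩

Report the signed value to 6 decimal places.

j₁+j₂−J=3  J+j₁−j₂=3  J−j₁+j₂=3  j₁+j₂+J+1=10
(j₁±m₁, j₂±m₂, J±M) = (1,5,3,3,1,5)
P² = 216
sum k=2..3:
  [2] +1/24 = 1/24
  [3] −1/72 = -1/72
S = 1/36
C² = P²·S² = 1/6 ; C = +0.408248

+√(1/6) = +0.408248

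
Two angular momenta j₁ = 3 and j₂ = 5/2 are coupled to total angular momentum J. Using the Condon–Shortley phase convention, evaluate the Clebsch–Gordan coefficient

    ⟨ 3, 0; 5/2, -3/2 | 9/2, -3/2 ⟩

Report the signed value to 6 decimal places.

+0.540562  (= +√(45/154))

triangle: 1!×5!×4!/11! = 2880/39916800
(j±m)!: 3!×3!×1!×4!×3!×6! = 3732480
prefactor² = (2J+1)×Δ×N² = 207360/77
  k=0: +1/(0!×1!×3!×1!×2!×3!) = 1/72
  k=1: −1/(1!×0!×2!×0!×3!×4!) = -1/288
Σ = 1/96  ⇒  CG² = 207360/77×1/96² = 45/154
CG = +√(45/154) = +0.540562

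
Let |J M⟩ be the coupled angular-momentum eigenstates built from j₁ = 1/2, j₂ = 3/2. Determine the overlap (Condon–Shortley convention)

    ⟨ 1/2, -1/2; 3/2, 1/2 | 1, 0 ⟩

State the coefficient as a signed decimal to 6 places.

-0.707107  (= −√(1/2))

j₁+j₂−J=1  J+j₁−j₂=0  J−j₁+j₂=2  j₁+j₂+J+1=4
(j₁±m₁, j₂±m₂, J±M) = (0,1,2,1,1,1)
P² = 1/2
sum k=1..1:
  [1] −1/1 = -1
S = -1
C² = P²·S² = 1/2 ; C = -0.707107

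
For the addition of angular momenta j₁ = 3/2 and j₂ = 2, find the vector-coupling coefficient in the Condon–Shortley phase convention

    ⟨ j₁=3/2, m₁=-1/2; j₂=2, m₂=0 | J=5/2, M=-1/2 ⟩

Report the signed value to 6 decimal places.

√[6·1!2!3!/7! · 1!2!2!2!2!3!] = √(48/35)
  +(−1)^0/∏(0,1,2,2,0,1)! = 1/4  (running 1/4)
  +(−1)^1/∏(1,0,1,1,1,2)! = -1/2  (running -1/4)
⟨..|..⟩ = √(48/35)·(-1/4) = -0.292770

-0.292770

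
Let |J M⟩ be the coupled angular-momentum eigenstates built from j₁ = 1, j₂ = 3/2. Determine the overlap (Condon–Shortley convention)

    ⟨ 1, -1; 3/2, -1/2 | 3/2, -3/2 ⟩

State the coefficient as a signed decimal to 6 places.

√[4·1!1!2!/5! · 0!2!1!2!0!3!] = √(8/5)
  +(−1)^1/∏(1,0,1,0,0,2)! = -1/2  (running -1/2)
⟨..|..⟩ = √(8/5)·(-1/2) = -0.632456

-0.632456  (= −√(2/5))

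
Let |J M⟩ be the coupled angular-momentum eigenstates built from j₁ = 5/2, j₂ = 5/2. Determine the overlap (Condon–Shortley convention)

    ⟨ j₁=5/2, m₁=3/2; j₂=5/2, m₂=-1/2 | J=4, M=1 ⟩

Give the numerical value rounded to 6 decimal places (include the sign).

+√(5/14) = +0.597614

triangle: 1!*4!*4!/10! = 576/3628800
(j±m)!: 4!*1!*2!*3!*5!*3! = 207360
prefactor² = (2J+1)*Δ*N² = 10368/35
  k=0: +1/(0!*1!*1!*2!*3!*2!) = 1/24
  k=1: −1/(1!*0!*0!*1!*4!*3!) = -1/144
Σ = 5/144  ⇒  CG² = 10368/35*5/144² = 5/14
CG = +√(5/14) = +0.597614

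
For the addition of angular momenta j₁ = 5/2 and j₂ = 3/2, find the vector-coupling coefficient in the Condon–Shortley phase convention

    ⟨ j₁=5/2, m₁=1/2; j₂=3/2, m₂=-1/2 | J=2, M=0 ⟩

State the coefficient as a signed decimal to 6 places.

√[5·2!3!1!/7! · 3!2!1!2!2!2!] = √(8/7)
  +(−1)^0/∏(0,2,2,1,1,0)! = 1/4  (running 1/4)
  +(−1)^1/∏(1,1,1,0,2,1)! = -1/2  (running -1/4)
⟨..|..⟩ = √(8/7)·(-1/4) = -0.267261

-0.267261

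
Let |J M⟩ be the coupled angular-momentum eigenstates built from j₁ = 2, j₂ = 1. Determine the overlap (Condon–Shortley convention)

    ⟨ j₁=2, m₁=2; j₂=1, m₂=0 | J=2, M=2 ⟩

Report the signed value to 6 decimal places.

√[5·1!3!1!/6! · 4!0!1!1!4!0!] = √(24)
  +(−1)^0/∏(0,1,0,1,3,0)! = 1/6  (running 1/6)
⟨..|..⟩ = √(24)·(1/6) = +0.816497

+0.816497  (= +√(2/3))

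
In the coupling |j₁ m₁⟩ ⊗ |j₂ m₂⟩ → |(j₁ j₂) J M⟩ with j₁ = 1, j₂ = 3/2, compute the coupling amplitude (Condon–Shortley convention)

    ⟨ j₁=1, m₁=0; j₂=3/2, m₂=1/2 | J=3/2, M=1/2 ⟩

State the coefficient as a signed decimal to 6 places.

√[4·1!1!2!/5! · 1!1!2!1!2!1!] = √(4/15)
  +(−1)^0/∏(0,1,1,2,0,0)! = 1/2  (running 1/2)
  +(−1)^1/∏(1,0,0,1,1,1)! = -1  (running -1/2)
⟨..|..⟩ = √(4/15)·(-1/2) = -0.258199

-0.258199  (= −√(1/15))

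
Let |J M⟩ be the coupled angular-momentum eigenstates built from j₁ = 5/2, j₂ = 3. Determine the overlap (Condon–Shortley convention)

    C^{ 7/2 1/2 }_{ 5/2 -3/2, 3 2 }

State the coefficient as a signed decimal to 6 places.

j₁+j₂−J=2  J+j₁−j₂=3  J−j₁+j₂=4  j₁+j₂+J+1=10
(j₁±m₁, j₂±m₂, J±M) = (1,4,5,1,4,3)
P² = 9216/35
sum k=1..2:
  [1] −1/144 = -1/144
  [2] +1/24 = 1/24
S = 5/144
C² = P²·S² = 20/63 ; C = +0.563436

+√(20/63) ≈ +0.563436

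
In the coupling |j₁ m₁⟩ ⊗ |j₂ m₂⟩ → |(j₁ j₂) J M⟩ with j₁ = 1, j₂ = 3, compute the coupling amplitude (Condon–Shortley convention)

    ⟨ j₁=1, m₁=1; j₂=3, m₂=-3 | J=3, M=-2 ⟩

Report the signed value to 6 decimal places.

√[7·1!1!5!/8! · 2!0!0!6!1!5!] = √(3600)
  +(−1)^0/∏(0,1,0,0,1,5)! = 1/120  (running 1/120)
⟨..|..⟩ = √(3600)·(1/120) = +0.500000

+√(1/4) ≈ +0.500000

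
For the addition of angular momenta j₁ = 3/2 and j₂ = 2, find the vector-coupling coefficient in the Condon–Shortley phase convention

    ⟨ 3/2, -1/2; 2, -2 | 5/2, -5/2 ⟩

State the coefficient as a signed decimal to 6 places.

triangle: 1!*2!*3!/7! = 12/5040
(j±m)!: 1!*2!*0!*4!*0!*5! = 5760
prefactor² = (2J+1)*Δ*N² = 576/7
  k=0: +1/(0!*1!*2!*0!*0!*3!) = 1/12
Σ = 1/12  ⇒  CG² = 576/7*1/12² = 4/7
CG = +√(4/7) = +0.755929

+√(4/7) ≈ +0.755929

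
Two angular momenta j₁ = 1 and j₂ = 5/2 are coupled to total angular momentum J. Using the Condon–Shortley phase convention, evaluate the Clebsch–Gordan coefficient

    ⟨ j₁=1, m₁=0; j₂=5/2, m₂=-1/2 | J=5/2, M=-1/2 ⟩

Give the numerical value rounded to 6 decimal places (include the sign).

+√(1/35) = +0.169031

j₁+j₂−J=1  J+j₁−j₂=1  J−j₁+j₂=4  j₁+j₂+J+1=7
(j₁±m₁, j₂±m₂, J±M) = (1,1,2,3,2,3)
P² = 144/35
sum k=0..1:
  [0] +1/4 = 1/4
  [1] −1/6 = -1/6
S = 1/12
C² = P²·S² = 1/35 ; C = +0.169031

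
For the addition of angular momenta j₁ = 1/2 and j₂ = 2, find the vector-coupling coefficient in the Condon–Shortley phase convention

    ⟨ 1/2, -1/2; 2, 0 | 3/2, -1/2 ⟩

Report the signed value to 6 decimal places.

j₁+j₂−J=1  J+j₁−j₂=0  J−j₁+j₂=3  j₁+j₂+J+1=5
(j₁±m₁, j₂±m₂, J±M) = (0,1,2,2,1,2)
P² = 8/5
sum k=1..1:
  [1] −1/2 = -1/2
S = -1/2
C² = P²·S² = 2/5 ; C = -0.632456

-0.632456  (= −√(2/5))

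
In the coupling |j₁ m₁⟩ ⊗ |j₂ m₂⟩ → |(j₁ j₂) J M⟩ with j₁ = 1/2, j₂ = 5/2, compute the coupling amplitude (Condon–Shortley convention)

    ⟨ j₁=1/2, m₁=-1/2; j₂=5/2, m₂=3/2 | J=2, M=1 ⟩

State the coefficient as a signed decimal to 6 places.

−√(2/3) = -0.816497

triangle: 1!*0!*4!/6! = 24/720
(j±m)!: 0!*1!*4!*1!*3!*1! = 144
prefactor² = (2J+1)*Δ*N² = 24
  k=1: −1/(1!*0!*0!*3!*0!*1!) = -1/6
Σ = -1/6  ⇒  CG² = 24*(-1/6)² = 2/3
CG = −√(2/3) = -0.816497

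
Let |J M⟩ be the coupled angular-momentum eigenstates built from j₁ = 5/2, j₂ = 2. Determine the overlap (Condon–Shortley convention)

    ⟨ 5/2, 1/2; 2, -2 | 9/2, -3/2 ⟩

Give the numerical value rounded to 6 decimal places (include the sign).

+0.345033

j₁+j₂−J=0  J+j₁−j₂=5  J−j₁+j₂=4  j₁+j₂+J+1=10
(j₁±m₁, j₂±m₂, J±M) = (3,2,0,4,3,6)
P² = 69120/7
sum k=0..0:
  [0] +1/288 = 1/288
S = 1/288
C² = P²·S² = 5/42 ; C = +0.345033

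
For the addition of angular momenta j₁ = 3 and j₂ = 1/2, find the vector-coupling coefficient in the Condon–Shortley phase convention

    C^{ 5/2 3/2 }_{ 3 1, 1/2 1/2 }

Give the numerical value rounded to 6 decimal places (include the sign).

-0.534522

√[6·1!5!0!/7! · 4!2!1!0!4!1!] = √(1152/7)
  +(−1)^1/∏(1,0,1,0,4,0)! = -1/24  (running -1/24)
⟨..|..⟩ = √(1152/7)·(-1/24) = -0.534522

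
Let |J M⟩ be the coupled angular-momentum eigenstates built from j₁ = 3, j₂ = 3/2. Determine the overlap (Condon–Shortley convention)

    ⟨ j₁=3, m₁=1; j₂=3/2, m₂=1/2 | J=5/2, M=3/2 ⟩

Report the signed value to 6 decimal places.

√[6·2!4!1!/8! · 4!2!2!1!4!1!] = √(576/35)
  +(−1)^1/∏(1,1,1,1,3,0)! = -1/6  (running -1/6)
  +(−1)^2/∏(2,0,0,0,4,1)! = 1/48  (running -7/48)
⟨..|..⟩ = √(576/35)·(-7/48) = -0.591608

−√(7/20) = -0.591608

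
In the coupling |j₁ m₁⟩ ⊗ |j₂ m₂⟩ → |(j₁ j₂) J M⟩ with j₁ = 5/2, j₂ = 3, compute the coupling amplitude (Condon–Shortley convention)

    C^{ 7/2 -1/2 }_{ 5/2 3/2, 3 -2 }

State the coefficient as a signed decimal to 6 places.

+√(20/63) ≈ +0.563436

√[8·2!3!4!/10! · 4!1!1!5!3!4!] = √(9216/35)
  +(−1)^0/∏(0,2,1,1,2,3)! = 1/24  (running 1/24)
  +(−1)^1/∏(1,1,0,0,3,4)! = -1/144  (running 5/144)
⟨..|..⟩ = √(9216/35)·(5/144) = +0.563436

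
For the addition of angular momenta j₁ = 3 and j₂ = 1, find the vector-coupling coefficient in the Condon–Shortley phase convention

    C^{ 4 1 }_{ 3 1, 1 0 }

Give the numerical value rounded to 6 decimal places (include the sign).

triangle: 0!*6!*2!/9! = 1440/362880
(j±m)!: 4!*2!*1!*1!*5!*3! = 34560
prefactor² = (2J+1)*Δ*N² = 8640/7
  k=0: +1/(0!*0!*2!*1!*4!*1!) = 1/48
Σ = 1/48  ⇒  CG² = 8640/7*1/48² = 15/28
CG = +√(15/28) = +0.731925

+0.731925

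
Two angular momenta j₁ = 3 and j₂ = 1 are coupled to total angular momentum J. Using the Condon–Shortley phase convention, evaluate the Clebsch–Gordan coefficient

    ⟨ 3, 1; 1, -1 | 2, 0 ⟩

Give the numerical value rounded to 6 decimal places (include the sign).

+√(2/7) ≈ +0.534522

j₁+j₂−J=2  J+j₁−j₂=4  J−j₁+j₂=0  j₁+j₂+J+1=7
(j₁±m₁, j₂±m₂, J±M) = (4,2,0,2,2,2)
P² = 128/7
sum k=0..0:
  [0] +1/8 = 1/8
S = 1/8
C² = P²·S² = 2/7 ; C = +0.534522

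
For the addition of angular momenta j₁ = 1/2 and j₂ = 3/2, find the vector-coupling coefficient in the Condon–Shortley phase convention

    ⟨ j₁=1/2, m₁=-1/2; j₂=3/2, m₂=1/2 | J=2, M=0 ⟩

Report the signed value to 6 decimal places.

triangle: 0!×1!×3!/5! = 6/120
(j±m)!: 0!×1!×2!×1!×2!×2! = 8
prefactor² = (2J+1)×Δ×N² = 2
  k=0: +1/(0!×0!×1!×2!×0!×1!) = 1/2
Σ = 1/2  ⇒  CG² = 2×1/2² = 1/2
CG = +√(1/2) = +0.707107

+0.707107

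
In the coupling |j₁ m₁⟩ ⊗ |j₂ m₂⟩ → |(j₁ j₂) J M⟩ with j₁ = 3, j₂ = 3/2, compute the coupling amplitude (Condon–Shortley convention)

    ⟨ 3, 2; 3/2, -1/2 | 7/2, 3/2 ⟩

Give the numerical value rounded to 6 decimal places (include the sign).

+√(3/7) ≈ +0.654654

triangle: 1!*5!*2!/9! = 240/362880
(j±m)!: 5!*1!*1!*2!*5!*2! = 57600
prefactor² = (2J+1)*Δ*N² = 6400/21
  k=0: +1/(0!*1!*1!*1!*4!*1!) = 1/24
  k=1: −1/(1!*0!*0!*0!*5!*2!) = -1/240
Σ = 3/80  ⇒  CG² = 6400/21*3/80² = 3/7
CG = +√(3/7) = +0.654654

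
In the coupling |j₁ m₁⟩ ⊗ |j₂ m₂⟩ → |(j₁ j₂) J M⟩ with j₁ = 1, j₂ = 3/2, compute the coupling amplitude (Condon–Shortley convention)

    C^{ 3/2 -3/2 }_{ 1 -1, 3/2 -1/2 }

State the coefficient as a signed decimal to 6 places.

j₁+j₂−J=1  J+j₁−j₂=1  J−j₁+j₂=2  j₁+j₂+J+1=5
(j₁±m₁, j₂±m₂, J±M) = (0,2,1,2,0,3)
P² = 8/5
sum k=1..1:
  [1] −1/2 = -1/2
S = -1/2
C² = P²·S² = 2/5 ; C = -0.632456

-0.632456  (= −√(2/5))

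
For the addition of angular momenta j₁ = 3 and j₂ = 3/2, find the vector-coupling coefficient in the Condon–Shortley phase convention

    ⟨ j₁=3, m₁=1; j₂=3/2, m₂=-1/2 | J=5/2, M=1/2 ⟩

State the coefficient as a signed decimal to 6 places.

-0.119523

√[6·2!4!1!/8! · 4!2!1!2!3!2!] = √(288/35)
  +(−1)^0/∏(0,2,2,1,2,0)! = 1/8  (running 1/8)
  +(−1)^1/∏(1,1,1,0,3,1)! = -1/6  (running -1/24)
⟨..|..⟩ = √(288/35)·(-1/24) = -0.119523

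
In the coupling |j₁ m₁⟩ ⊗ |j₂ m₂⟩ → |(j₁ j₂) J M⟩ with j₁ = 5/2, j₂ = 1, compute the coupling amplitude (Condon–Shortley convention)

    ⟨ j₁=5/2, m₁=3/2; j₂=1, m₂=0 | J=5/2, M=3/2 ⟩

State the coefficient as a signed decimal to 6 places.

√[6·1!4!1!/7! · 4!1!1!1!4!1!] = √(576/35)
  +(−1)^0/∏(0,1,1,1,3,0)! = 1/6  (running 1/6)
  +(−1)^1/∏(1,0,0,0,4,1)! = -1/24  (running 1/8)
⟨..|..⟩ = √(576/35)·(1/8) = +0.507093

+√(9/35) = +0.507093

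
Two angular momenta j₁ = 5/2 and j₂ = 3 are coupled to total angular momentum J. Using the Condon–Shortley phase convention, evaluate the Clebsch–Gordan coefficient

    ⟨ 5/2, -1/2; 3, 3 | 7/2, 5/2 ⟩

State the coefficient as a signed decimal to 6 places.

+0.654654  (= +√(3/7))

√[8·2!3!4!/10! · 2!3!6!0!6!1!] = √(27648/7)
  +(−1)^2/∏(2,0,1,4,2,0)! = 1/96  (running 1/96)
⟨..|..⟩ = √(27648/7)·(1/96) = +0.654654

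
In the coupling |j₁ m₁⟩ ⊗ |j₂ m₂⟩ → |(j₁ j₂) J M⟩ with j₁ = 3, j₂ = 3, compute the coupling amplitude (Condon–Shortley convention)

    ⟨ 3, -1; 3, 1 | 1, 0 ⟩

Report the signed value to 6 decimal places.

√[3·5!1!1!/8! · 2!4!4!2!1!1!] = √(144/7)
  +(−1)^3/∏(3,2,1,1,0,0)! = -1/12  (running -1/12)
  +(−1)^4/∏(4,1,0,0,1,1)! = 1/24  (running -1/24)
⟨..|..⟩ = √(144/7)·(-1/24) = -0.188982

−√(1/28) ≈ -0.188982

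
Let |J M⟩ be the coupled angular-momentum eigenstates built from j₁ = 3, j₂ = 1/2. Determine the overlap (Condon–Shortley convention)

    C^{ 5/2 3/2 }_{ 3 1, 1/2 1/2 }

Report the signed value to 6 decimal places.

triangle: 1!×5!×0!/7! = 120/5040
(j±m)!: 4!×2!×1!×0!×4!×1! = 1152
prefactor² = (2J+1)×Δ×N² = 1152/7
  k=1: −1/(1!×0!×1!×0!×4!×0!) = -1/24
Σ = -1/24  ⇒  CG² = 1152/7×(-1/24)² = 2/7
CG = −√(2/7) = -0.534522

−√(2/7) ≈ -0.534522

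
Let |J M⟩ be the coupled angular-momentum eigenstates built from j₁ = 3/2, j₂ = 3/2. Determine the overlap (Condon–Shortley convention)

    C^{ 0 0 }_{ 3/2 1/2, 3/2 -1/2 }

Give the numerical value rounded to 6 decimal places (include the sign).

−√(1/4) = -0.500000

√[1·3!0!0!/4! · 2!1!1!2!0!0!] = √(1)
  +(−1)^1/∏(1,2,0,0,0,0)! = -1/2  (running -1/2)
⟨..|..⟩ = √(1)·(-1/2) = -0.500000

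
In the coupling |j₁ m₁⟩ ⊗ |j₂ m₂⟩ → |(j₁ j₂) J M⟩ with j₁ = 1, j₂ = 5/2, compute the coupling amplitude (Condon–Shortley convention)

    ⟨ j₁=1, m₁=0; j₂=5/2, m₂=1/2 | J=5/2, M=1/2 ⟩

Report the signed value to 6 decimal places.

√[6·1!1!4!/7! · 1!1!3!2!3!2!] = √(144/35)
  +(−1)^0/∏(0,1,1,3,0,1)! = 1/6  (running 1/6)
  +(−1)^1/∏(1,0,0,2,1,2)! = -1/4  (running -1/12)
⟨..|..⟩ = √(144/35)·(-1/12) = -0.169031

−√(1/35) ≈ -0.169031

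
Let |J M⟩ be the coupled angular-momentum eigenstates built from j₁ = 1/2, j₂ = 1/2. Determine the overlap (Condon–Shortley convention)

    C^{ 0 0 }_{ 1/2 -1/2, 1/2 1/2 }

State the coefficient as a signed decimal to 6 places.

−√(1/2) ≈ -0.707107

√[1·1!0!0!/2! · 0!1!1!0!0!0!] = √(1/2)
  +(−1)^1/∏(1,0,0,0,0,0)! = -1  (running -1)
⟨..|..⟩ = √(1/2)·(-1) = -0.707107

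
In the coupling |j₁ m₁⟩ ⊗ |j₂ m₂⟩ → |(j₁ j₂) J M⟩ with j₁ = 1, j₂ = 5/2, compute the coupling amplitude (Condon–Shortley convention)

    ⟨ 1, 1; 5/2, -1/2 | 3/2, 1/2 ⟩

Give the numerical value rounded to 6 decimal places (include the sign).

triangle: 2!×0!×3!/6! = 12/720
(j±m)!: 2!×0!×2!×3!×2!×1! = 48
prefactor² = (2J+1)×Δ×N² = 16/5
  k=0: +1/(0!×2!×0!×2!×0!×1!) = 1/4
Σ = 1/4  ⇒  CG² = 16/5×1/4² = 1/5
CG = +√(1/5) = +0.447214

+0.447214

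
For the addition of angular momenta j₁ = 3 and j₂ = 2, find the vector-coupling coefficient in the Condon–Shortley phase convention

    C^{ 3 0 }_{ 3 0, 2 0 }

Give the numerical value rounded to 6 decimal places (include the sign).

j₁+j₂−J=2  J+j₁−j₂=4  J−j₁+j₂=2  j₁+j₂+J+1=9
(j₁±m₁, j₂±m₂, J±M) = (3,3,2,2,3,3)
P² = 48/5
sum k=0..2:
  [0] +1/24 = 1/24
  [1] −1/4 = -1/4
  [2] +1/24 = 1/24
S = -1/6
C² = P²·S² = 4/15 ; C = -0.516398

−√(4/15) = -0.516398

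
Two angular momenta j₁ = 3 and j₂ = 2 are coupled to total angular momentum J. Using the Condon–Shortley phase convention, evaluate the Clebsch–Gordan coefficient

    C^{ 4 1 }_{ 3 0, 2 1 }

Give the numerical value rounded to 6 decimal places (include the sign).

−√(3/14) = -0.462910

triangle: 1!*5!*3!/10! = 720/3628800
(j±m)!: 3!*3!*3!*1!*5!*3! = 155520
prefactor² = (2J+1)*Δ*N² = 1944/7
  k=0: +1/(0!*1!*3!*3!*2!*0!) = 1/72
  k=1: −1/(1!*0!*2!*2!*3!*1!) = -1/24
Σ = -1/36  ⇒  CG² = 1944/7*(-1/36)² = 3/14
CG = −√(3/14) = -0.462910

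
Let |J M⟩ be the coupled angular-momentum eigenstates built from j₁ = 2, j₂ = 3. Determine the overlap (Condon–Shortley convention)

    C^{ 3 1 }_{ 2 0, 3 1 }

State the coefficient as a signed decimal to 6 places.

−√(3/20) = -0.387298

triangle: 2!·2!·4!/9! = 96/362880
(j±m)!: 2!·2!·4!·2!·4!·2! = 9216
prefactor² = (2J+1)·Δ·N² = 256/15
  k=0: +1/(0!·2!·2!·4!·0!·0!) = 1/96
  k=1: −1/(1!·1!·1!·3!·1!·1!) = -1/6
  k=2: +1/(2!·0!·0!·2!·2!·2!) = 1/16
Σ = -3/32  ⇒  CG² = 256/15·(-3/32)² = 3/20
CG = −√(3/20) = -0.387298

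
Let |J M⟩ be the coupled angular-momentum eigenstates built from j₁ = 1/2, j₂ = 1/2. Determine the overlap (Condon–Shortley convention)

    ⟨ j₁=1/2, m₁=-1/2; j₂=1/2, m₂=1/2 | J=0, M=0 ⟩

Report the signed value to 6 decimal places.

−√(1/2) = -0.707107

√[1·1!0!0!/2! · 0!1!1!0!0!0!] = √(1/2)
  +(−1)^1/∏(1,0,0,0,0,0)! = -1  (running -1)
⟨..|..⟩ = √(1/2)·(-1) = -0.707107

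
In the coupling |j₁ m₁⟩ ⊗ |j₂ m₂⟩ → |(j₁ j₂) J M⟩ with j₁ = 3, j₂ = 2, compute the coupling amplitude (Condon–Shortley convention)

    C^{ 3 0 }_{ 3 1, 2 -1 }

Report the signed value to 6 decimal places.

+√(1/30) = +0.182574

j₁+j₂−J=2  J+j₁−j₂=4  J−j₁+j₂=2  j₁+j₂+J+1=9
(j₁±m₁, j₂±m₂, J±M) = (4,2,1,3,3,3)
P² = 96/5
sum k=0..1:
  [0] +1/8 = 1/8
  [1] −1/12 = -1/12
S = 1/24
C² = P²·S² = 1/30 ; C = +0.182574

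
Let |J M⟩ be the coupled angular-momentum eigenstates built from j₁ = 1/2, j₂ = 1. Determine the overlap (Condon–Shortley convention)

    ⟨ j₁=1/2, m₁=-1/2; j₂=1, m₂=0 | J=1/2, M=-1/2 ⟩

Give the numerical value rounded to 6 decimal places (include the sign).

j₁+j₂−J=1  J+j₁−j₂=0  J−j₁+j₂=1  j₁+j₂+J+1=3
(j₁±m₁, j₂±m₂, J±M) = (0,1,1,1,0,1)
P² = 1/3
sum k=1..1:
  [1] −1/1 = -1
S = -1
C² = P²·S² = 1/3 ; C = -0.577350

−√(1/3) = -0.577350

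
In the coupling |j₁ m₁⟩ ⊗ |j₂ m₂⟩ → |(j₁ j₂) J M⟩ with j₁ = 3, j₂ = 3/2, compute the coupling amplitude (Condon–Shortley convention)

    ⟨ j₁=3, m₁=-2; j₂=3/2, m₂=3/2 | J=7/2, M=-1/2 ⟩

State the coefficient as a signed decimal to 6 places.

-0.487950  (= −√(5/21))

triangle: 1!·5!·2!/9! = 240/362880
(j±m)!: 1!·5!·3!·0!·3!·4! = 103680
prefactor² = (2J+1)·Δ·N² = 3840/7
  k=1: −1/(1!·0!·4!·2!·1!·0!) = -1/48
Σ = -1/48  ⇒  CG² = 3840/7·(-1/48)² = 5/21
CG = −√(5/21) = -0.487950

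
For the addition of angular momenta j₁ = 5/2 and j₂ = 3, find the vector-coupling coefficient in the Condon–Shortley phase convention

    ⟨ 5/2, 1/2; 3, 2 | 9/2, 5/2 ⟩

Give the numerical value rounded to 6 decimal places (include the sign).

-0.497468

j₁+j₂−J=1  J+j₁−j₂=4  J−j₁+j₂=5  j₁+j₂+J+1=11
(j₁±m₁, j₂±m₂, J±M) = (3,2,5,1,7,2)
P² = 115200/11
sum k=0..1:
  [0] +1/480 = 1/480
  [1] −1/144 = -1/144
S = -7/1440
C² = P²·S² = 49/198 ; C = -0.497468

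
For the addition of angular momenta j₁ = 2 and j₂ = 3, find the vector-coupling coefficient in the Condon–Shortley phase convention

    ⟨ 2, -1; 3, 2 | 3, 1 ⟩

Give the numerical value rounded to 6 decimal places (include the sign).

+√(1/4) = +0.500000

triangle: 2!*2!*4!/9! = 96/362880
(j±m)!: 1!*3!*5!*1!*4!*2! = 34560
prefactor² = (2J+1)*Δ*N² = 64
  k=1: −1/(1!*1!*2!*4!*0!*0!) = -1/48
  k=2: +1/(2!*0!*1!*3!*1!*1!) = 1/12
Σ = 1/16  ⇒  CG² = 64*1/16² = 1/4
CG = +√(1/4) = +0.500000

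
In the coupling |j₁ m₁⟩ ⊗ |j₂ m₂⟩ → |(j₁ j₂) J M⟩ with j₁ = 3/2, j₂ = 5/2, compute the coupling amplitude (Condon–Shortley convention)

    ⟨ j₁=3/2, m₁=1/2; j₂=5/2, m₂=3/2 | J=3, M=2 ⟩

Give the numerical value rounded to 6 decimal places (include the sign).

−√(1/12) ≈ -0.288675

triangle: 1!·2!·4!/8! = 48/40320
(j±m)!: 2!·1!·4!·1!·5!·1! = 5760
prefactor² = (2J+1)·Δ·N² = 48
  k=0: +1/(0!·1!·1!·4!·1!·0!) = 1/24
  k=1: −1/(1!·0!·0!·3!·2!·1!) = -1/12
Σ = -1/24  ⇒  CG² = 48·(-1/24)² = 1/12
CG = −√(1/12) = -0.288675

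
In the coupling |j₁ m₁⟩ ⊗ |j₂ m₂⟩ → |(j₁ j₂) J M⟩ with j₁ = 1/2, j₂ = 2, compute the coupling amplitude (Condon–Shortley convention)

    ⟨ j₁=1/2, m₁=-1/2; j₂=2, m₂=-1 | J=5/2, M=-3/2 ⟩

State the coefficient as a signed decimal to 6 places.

+0.894427

√[6·0!1!4!/6! · 0!1!1!3!1!4!] = √(144/5)
  +(−1)^0/∏(0,0,1,1,0,3)! = 1/6  (running 1/6)
⟨..|..⟩ = √(144/5)·(1/6) = +0.894427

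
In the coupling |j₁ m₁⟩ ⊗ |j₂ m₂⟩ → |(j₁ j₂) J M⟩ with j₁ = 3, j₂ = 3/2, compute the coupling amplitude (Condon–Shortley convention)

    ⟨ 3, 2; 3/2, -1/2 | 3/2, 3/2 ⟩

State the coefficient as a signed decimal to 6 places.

j₁+j₂−J=3  J+j₁−j₂=3  J−j₁+j₂=0  j₁+j₂+J+1=7
(j₁±m₁, j₂±m₂, J±M) = (5,1,1,2,3,0)
P² = 288/7
sum k=1..1:
  [1] −1/12 = -1/12
S = -1/12
C² = P²·S² = 2/7 ; C = -0.534522

-0.534522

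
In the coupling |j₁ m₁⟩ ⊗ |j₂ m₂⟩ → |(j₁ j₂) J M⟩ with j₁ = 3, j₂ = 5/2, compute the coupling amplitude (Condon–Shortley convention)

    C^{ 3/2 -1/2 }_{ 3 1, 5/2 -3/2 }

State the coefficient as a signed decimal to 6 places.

triangle: 4!×2!×1!/8! = 48/40320
(j±m)!: 4!×2!×1!×4!×1!×2! = 2304
prefactor² = (2J+1)×Δ×N² = 384/35
  k=0: +1/(0!×4!×2!×1!×0!×0!) = 1/48
  k=1: −1/(1!×3!×1!×0!×1!×1!) = -1/6
Σ = -7/48  ⇒  CG² = 384/35×(-7/48)² = 7/30
CG = −√(7/30) = -0.483046

−√(7/30) = -0.483046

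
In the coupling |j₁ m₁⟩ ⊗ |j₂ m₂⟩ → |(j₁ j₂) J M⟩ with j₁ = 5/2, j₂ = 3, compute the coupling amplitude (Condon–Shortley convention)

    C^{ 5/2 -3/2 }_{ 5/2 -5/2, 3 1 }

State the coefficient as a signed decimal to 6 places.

√[6·3!2!3!/9! · 0!5!4!2!1!4!] = √(1152/7)
  +(−1)^3/∏(3,0,2,1,0,2)! = -1/24  (running -1/24)
⟨..|..⟩ = √(1152/7)·(-1/24) = -0.534522

−√(2/7) ≈ -0.534522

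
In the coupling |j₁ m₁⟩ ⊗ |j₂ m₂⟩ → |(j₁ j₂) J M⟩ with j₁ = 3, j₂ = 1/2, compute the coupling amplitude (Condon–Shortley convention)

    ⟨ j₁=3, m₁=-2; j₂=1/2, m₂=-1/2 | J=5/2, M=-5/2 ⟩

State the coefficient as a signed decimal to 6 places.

triangle: 1!*5!*0!/7! = 120/5040
(j±m)!: 1!*5!*0!*1!*0!*5! = 14400
prefactor² = (2J+1)*Δ*N² = 14400/7
  k=0: +1/(0!*1!*5!*0!*0!*0!) = 1/120
Σ = 1/120  ⇒  CG² = 14400/7*1/120² = 1/7
CG = +√(1/7) = +0.377964

+√(1/7) = +0.377964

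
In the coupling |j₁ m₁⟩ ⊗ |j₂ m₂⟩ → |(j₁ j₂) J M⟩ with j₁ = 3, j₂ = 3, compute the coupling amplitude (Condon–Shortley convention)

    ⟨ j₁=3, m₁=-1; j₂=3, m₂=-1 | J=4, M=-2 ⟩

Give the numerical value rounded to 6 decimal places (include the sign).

triangle: 2!·4!·4!/11! = 1152/39916800
(j±m)!: 2!·4!·2!·4!·2!·6! = 3317760
prefactor² = (2J+1)·Δ·N² = 331776/385
  k=0: +1/(0!·2!·4!·2!·0!·2!) = 1/192
  k=1: −1/(1!·1!·3!·1!·1!·3!) = -1/36
  k=2: +1/(2!·0!·2!·0!·2!·4!) = 1/192
Σ = -5/288  ⇒  CG² = 331776/385·(-5/288)² = 20/77
CG = −√(20/77) = -0.509647

-0.509647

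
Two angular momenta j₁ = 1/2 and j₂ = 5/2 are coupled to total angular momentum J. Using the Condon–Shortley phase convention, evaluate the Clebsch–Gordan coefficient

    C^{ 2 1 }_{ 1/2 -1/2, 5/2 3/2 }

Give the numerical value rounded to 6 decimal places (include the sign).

−√(2/3) ≈ -0.816497

j₁+j₂−J=1  J+j₁−j₂=0  J−j₁+j₂=4  j₁+j₂+J+1=6
(j₁±m₁, j₂±m₂, J±M) = (0,1,4,1,3,1)
P² = 24
sum k=1..1:
  [1] −1/6 = -1/6
S = -1/6
C² = P²·S² = 2/3 ; C = -0.816497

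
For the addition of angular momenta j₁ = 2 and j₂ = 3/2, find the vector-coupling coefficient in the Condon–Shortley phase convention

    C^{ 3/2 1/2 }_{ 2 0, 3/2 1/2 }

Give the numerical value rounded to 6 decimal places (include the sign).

−√(1/5) ≈ -0.447214

triangle: 2!·2!·1!/6! = 4/720
(j±m)!: 2!·2!·2!·1!·2!·1! = 16
prefactor² = (2J+1)·Δ·N² = 16/45
  k=1: −1/(1!·1!·1!·1!·1!·0!) = -1
  k=2: +1/(2!·0!·0!·0!·2!·1!) = 1/4
Σ = -3/4  ⇒  CG² = 16/45·(-3/4)² = 1/5
CG = −√(1/5) = -0.447214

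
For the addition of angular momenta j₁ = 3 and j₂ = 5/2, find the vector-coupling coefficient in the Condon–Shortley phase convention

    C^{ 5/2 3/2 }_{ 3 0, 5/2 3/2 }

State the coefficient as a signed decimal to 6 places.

triangle: 3!×3!×2!/9! = 72/362880
(j±m)!: 3!×3!×4!×1!×4!×1! = 20736
prefactor² = (2J+1)×Δ×N² = 864/35
  k=2: +1/(2!×1!×1!×2!×2!×0!) = 1/8
  k=3: −1/(3!×0!×0!×1!×3!×1!) = -1/36
Σ = 7/72  ⇒  CG² = 864/35×7/72² = 7/30
CG = +√(7/30) = +0.483046

+√(7/30) ≈ +0.483046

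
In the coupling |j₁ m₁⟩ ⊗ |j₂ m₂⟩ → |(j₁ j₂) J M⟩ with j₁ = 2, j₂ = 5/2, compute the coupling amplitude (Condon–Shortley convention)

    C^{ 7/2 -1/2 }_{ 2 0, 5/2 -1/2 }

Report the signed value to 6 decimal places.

j₁+j₂−J=1  J+j₁−j₂=3  J−j₁+j₂=4  j₁+j₂+J+1=9
(j₁±m₁, j₂±m₂, J±M) = (2,2,2,3,3,4)
P² = 768/35
sum k=0..1:
  [0] +1/8 = 1/8
  [1] −1/12 = -1/12
S = 1/24
C² = P²·S² = 4/105 ; C = +0.195180

+√(4/105) = +0.195180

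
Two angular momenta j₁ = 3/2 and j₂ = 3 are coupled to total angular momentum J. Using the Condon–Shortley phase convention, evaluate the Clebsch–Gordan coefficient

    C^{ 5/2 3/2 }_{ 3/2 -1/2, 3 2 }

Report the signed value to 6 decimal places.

+√(1/14) = +0.267261

triangle: 2!×1!×4!/8! = 48/40320
(j±m)!: 1!×2!×5!×1!×4!×1! = 5760
prefactor² = (2J+1)×Δ×N² = 288/7
  k=1: −1/(1!×1!×1!×4!×0!×0!) = -1/24
  k=2: +1/(2!×0!×0!×3!×1!×1!) = 1/12
Σ = 1/24  ⇒  CG² = 288/7×1/24² = 1/14
CG = +√(1/14) = +0.267261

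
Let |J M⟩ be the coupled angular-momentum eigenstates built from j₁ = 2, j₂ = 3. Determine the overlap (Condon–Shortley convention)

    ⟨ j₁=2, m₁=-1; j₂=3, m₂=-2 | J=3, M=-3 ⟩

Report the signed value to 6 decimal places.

j₁+j₂−J=2  J+j₁−j₂=2  J−j₁+j₂=4  j₁+j₂+J+1=9
(j₁±m₁, j₂±m₂, J±M) = (1,3,1,5,0,6)
P² = 960
sum k=1..1:
  [1] −1/48 = -1/48
S = -1/48
C² = P²·S² = 5/12 ; C = -0.645497

−√(5/12) ≈ -0.645497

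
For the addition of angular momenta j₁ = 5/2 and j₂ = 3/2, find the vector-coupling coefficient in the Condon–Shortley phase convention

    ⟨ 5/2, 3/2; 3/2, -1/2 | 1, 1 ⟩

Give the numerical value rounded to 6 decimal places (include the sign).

−√(3/10) = -0.547723

j₁+j₂−J=3  J+j₁−j₂=2  J−j₁+j₂=0  j₁+j₂+J+1=6
(j₁±m₁, j₂±m₂, J±M) = (4,1,1,2,2,0)
P² = 24/5
sum k=1..1:
  [1] −1/4 = -1/4
S = -1/4
C² = P²·S² = 3/10 ; C = -0.547723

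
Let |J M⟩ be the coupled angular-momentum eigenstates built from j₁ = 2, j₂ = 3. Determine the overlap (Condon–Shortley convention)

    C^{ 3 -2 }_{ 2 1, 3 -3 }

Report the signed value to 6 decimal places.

√[7·2!2!4!/9! · 3!1!0!6!1!5!] = √(960)
  +(−1)^0/∏(0,2,1,0,1,4)! = 1/48  (running 1/48)
⟨..|..⟩ = √(960)·(1/48) = +0.645497

+0.645497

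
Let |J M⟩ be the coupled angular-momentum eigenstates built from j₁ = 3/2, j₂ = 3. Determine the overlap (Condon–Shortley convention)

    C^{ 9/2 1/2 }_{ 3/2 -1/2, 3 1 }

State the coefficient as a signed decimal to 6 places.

+√(5/14) = +0.597614

√[10·0!3!6!/10! · 1!2!4!2!5!4!] = √(23040/7)
  +(−1)^0/∏(0,0,2,4,1,2)! = 1/96  (running 1/96)
⟨..|..⟩ = √(23040/7)·(1/96) = +0.597614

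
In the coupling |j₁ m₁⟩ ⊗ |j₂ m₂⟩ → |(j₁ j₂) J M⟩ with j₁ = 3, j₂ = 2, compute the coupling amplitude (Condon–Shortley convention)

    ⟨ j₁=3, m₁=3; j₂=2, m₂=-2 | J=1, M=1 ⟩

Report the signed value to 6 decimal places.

+0.654654

√[3·4!2!0!/7! · 6!0!0!4!2!0!] = √(6912/7)
  +(−1)^0/∏(0,4,0,0,2,0)! = 1/48  (running 1/48)
⟨..|..⟩ = √(6912/7)·(1/48) = +0.654654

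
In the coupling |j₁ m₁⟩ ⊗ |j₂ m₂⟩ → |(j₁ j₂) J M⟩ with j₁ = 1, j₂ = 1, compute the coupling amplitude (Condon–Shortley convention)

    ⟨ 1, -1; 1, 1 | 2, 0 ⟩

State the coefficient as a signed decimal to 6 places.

j₁+j₂−J=0  J+j₁−j₂=2  J−j₁+j₂=2  j₁+j₂+J+1=5
(j₁±m₁, j₂±m₂, J±M) = (0,2,2,0,2,2)
P² = 8/3
sum k=0..0:
  [0] +1/4 = 1/4
S = 1/4
C² = P²·S² = 1/6 ; C = +0.408248

+√(1/6) = +0.408248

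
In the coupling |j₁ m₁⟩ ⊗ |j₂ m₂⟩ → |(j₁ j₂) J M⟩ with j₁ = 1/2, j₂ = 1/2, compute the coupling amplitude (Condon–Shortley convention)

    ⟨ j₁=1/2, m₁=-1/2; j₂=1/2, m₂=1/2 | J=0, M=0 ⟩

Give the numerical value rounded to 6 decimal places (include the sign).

−√(1/2) = -0.707107

triangle: 1!×0!×0!/2! = 1/2
(j±m)!: 0!×1!×1!×0!×0!×0! = 1
prefactor² = (2J+1)×Δ×N² = 1/2
  k=1: −1/(1!×0!×0!×0!×0!×0!) = -1
Σ = -1  ⇒  CG² = 1/2×(-1)² = 1/2
CG = −√(1/2) = -0.707107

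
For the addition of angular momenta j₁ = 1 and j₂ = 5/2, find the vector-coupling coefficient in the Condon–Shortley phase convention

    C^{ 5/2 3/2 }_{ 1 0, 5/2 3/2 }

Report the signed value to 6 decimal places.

√[6·1!1!4!/7! · 1!1!4!1!4!1!] = √(576/35)
  +(−1)^0/∏(0,1,1,4,0,0)! = 1/24  (running 1/24)
  +(−1)^1/∏(1,0,0,3,1,1)! = -1/6  (running -1/8)
⟨..|..⟩ = √(576/35)·(-1/8) = -0.507093

-0.507093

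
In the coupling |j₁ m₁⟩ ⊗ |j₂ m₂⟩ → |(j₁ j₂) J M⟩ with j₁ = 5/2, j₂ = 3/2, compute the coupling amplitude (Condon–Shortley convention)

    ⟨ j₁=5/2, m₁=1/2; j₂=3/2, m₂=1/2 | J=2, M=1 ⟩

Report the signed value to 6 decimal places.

triangle: 2!*3!*1!/7! = 12/5040
(j±m)!: 3!*2!*2!*1!*3!*1! = 144
prefactor² = (2J+1)*Δ*N² = 12/7
  k=1: −1/(1!*1!*1!*1!*2!*0!) = -1/2
  k=2: +1/(2!*0!*0!*0!*3!*1!) = 1/12
Σ = -5/12  ⇒  CG² = 12/7*(-5/12)² = 25/84
CG = −√(25/84) = -0.545545

-0.545545  (= −√(25/84))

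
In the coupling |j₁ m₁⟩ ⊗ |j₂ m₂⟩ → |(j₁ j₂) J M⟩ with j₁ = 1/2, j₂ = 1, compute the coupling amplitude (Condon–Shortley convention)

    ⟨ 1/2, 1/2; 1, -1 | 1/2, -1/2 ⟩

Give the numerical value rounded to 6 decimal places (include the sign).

+0.816497

√[2·1!0!1!/3! · 1!0!0!2!0!1!] = √(2/3)
  +(−1)^0/∏(0,1,0,0,0,1)! = 1  (running 1)
⟨..|..⟩ = √(2/3)·(1) = +0.816497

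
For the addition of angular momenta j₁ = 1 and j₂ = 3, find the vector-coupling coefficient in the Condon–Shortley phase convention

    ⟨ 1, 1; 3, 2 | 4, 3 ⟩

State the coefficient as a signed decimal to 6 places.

√[9·0!2!6!/9! · 2!0!5!1!7!1!] = √(43200)
  +(−1)^0/∏(0,0,0,5,2,1)! = 1/240  (running 1/240)
⟨..|..⟩ = √(43200)·(1/240) = +0.866025

+√(3/4) ≈ +0.866025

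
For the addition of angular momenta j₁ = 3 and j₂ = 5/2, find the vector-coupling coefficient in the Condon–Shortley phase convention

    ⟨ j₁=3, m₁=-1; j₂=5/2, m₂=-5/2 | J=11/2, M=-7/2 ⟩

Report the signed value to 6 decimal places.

√[12·0!6!5!/12! · 2!4!0!5!2!9!] = √(99532800/11)
  +(−1)^0/∏(0,0,4,0,2,5)! = 1/5760  (running 1/5760)
⟨..|..⟩ = √(99532800/11)·(1/5760) = +0.522233

+0.522233  (= +√(3/11))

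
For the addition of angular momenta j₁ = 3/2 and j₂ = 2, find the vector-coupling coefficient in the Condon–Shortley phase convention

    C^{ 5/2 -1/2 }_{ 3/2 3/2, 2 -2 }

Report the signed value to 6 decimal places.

√[6·1!2!3!/7! · 3!0!0!4!2!3!] = √(864/35)
  +(−1)^0/∏(0,1,0,0,2,3)! = 1/12  (running 1/12)
⟨..|..⟩ = √(864/35)·(1/12) = +0.414039

+0.414039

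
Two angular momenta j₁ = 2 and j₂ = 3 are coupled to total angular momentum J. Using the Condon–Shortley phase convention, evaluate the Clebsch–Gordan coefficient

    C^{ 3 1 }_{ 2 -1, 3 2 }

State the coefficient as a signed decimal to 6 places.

+√(1/4) = +0.500000

triangle: 2!×2!×4!/9! = 96/362880
(j±m)!: 1!×3!×5!×1!×4!×2! = 34560
prefactor² = (2J+1)×Δ×N² = 64
  k=1: −1/(1!×1!×2!×4!×0!×0!) = -1/48
  k=2: +1/(2!×0!×1!×3!×1!×1!) = 1/12
Σ = 1/16  ⇒  CG² = 64×1/16² = 1/4
CG = +√(1/4) = +0.500000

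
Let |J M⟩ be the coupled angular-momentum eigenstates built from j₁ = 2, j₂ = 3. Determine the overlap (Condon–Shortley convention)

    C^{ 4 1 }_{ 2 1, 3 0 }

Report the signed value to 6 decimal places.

+0.462910  (= +√(3/14))

triangle: 1!×3!×5!/10! = 720/3628800
(j±m)!: 3!×1!×3!×3!×5!×3! = 155520
prefactor² = (2J+1)×Δ×N² = 1944/7
  k=0: +1/(0!×1!×1!×3!×2!×2!) = 1/24
  k=1: −1/(1!×0!×0!×2!×3!×3!) = -1/72
Σ = 1/36  ⇒  CG² = 1944/7×1/36² = 3/14
CG = +√(3/14) = +0.462910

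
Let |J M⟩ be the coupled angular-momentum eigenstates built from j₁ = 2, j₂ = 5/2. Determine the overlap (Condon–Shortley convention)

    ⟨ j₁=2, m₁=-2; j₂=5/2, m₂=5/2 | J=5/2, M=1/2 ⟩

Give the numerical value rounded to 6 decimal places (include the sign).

√[6·2!2!3!/8! · 0!4!5!0!3!2!] = √(864/7)
  +(−1)^2/∏(2,0,2,3,0,0)! = 1/24  (running 1/24)
⟨..|..⟩ = √(864/7)·(1/24) = +0.462910

+√(3/14) = +0.462910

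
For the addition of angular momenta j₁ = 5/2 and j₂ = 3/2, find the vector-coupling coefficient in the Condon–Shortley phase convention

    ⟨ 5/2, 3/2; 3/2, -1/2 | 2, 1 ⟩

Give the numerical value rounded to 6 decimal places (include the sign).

+0.154303  (= +√(1/42))

√[5·2!3!1!/7! · 4!1!1!2!3!1!] = √(24/7)
  +(−1)^0/∏(0,2,1,1,2,0)! = 1/4  (running 1/4)
  +(−1)^1/∏(1,1,0,0,3,1)! = -1/6  (running 1/12)
⟨..|..⟩ = √(24/7)·(1/12) = +0.154303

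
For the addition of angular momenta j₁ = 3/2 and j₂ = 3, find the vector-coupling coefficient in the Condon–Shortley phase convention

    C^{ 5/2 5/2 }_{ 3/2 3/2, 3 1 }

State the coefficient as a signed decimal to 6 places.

√[6·2!1!4!/8! · 3!0!4!2!5!0!] = √(1728/7)
  +(−1)^0/∏(0,2,0,4,1,0)! = 1/48  (running 1/48)
⟨..|..⟩ = √(1728/7)·(1/48) = +0.327327

+√(3/28) = +0.327327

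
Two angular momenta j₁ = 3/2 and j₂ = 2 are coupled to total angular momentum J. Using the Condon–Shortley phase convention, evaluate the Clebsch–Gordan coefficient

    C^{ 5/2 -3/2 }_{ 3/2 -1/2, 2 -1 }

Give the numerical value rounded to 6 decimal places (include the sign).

√[6·1!2!3!/7! · 1!2!1!3!1!4!] = √(144/35)
  +(−1)^0/∏(0,1,2,1,0,2)! = 1/4  (running 1/4)
  +(−1)^1/∏(1,0,1,0,1,3)! = -1/6  (running 1/12)
⟨..|..⟩ = √(144/35)·(1/12) = +0.169031

+√(1/35) = +0.169031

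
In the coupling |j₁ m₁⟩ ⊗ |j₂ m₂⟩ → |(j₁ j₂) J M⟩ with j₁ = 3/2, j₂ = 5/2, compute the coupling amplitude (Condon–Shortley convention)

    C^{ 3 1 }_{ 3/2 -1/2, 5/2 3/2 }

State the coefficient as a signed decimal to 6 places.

−√(49/120) = -0.639010

triangle: 1!*2!*4!/8! = 48/40320
(j±m)!: 1!*2!*4!*1!*4!*2! = 2304
prefactor² = (2J+1)*Δ*N² = 96/5
  k=0: +1/(0!*1!*2!*4!*0!*0!) = 1/48
  k=1: −1/(1!*0!*1!*3!*1!*1!) = -1/6
Σ = -7/48  ⇒  CG² = 96/5*(-7/48)² = 49/120
CG = −√(49/120) = -0.639010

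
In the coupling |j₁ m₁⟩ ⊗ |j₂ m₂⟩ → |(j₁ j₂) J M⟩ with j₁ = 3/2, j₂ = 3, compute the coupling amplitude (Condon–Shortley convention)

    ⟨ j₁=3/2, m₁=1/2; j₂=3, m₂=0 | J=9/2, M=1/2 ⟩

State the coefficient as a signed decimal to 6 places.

triangle: 0!·3!·6!/10! = 4320/3628800
(j±m)!: 2!·1!·3!·3!·5!·4! = 207360
prefactor² = (2J+1)·Δ·N² = 17280/7
  k=0: +1/(0!·0!·1!·3!·2!·3!) = 1/72
Σ = 1/72  ⇒  CG² = 17280/7·1/72² = 10/21
CG = +√(10/21) = +0.690066

+√(10/21) ≈ +0.690066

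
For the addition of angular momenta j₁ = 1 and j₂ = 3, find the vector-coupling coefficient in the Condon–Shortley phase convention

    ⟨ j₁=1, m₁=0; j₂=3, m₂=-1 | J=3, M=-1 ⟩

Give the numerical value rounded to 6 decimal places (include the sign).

j₁+j₂−J=1  J+j₁−j₂=1  J−j₁+j₂=5  j₁+j₂+J+1=8
(j₁±m₁, j₂±m₂, J±M) = (1,1,2,4,2,4)
P² = 48
sum k=0..1:
  [0] +1/12 = 1/12
  [1] −1/24 = -1/24
S = 1/24
C² = P²·S² = 1/12 ; C = +0.288675

+0.288675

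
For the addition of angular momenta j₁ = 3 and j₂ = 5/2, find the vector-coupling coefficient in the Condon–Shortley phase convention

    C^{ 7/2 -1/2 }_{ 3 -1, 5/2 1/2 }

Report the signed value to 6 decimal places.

−√(1/63) ≈ -0.125988

triangle: 2!·4!·3!/10! = 288/3628800
(j±m)!: 2!·4!·3!·2!·3!·4! = 82944
prefactor² = (2J+1)·Δ·N² = 9216/175
  k=0: +1/(0!·2!·4!·3!·0!·0!) = 1/288
  k=1: −1/(1!·1!·3!·2!·1!·1!) = -1/12
  k=2: +1/(2!·0!·2!·1!·2!·2!) = 1/16
Σ = -5/288  ⇒  CG² = 9216/175·(-5/288)² = 1/63
CG = −√(1/63) = -0.125988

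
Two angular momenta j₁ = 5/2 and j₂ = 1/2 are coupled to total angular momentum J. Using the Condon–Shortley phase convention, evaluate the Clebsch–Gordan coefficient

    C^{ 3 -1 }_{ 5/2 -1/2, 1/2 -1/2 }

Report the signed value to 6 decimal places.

√[7·0!5!1!/7! · 2!3!0!1!2!4!] = √(96)
  +(−1)^0/∏(0,0,3,0,2,1)! = 1/12  (running 1/12)
⟨..|..⟩ = √(96)·(1/12) = +0.816497

+0.816497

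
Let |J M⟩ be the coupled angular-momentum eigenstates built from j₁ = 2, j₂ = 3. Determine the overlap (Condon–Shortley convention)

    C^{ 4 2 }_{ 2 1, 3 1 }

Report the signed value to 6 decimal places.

triangle: 1!*3!*5!/10! = 720/3628800
(j±m)!: 3!*1!*4!*2!*6!*2! = 414720
prefactor² = (2J+1)*Δ*N² = 5184/7
  k=0: +1/(0!*1!*1!*4!*2!*1!) = 1/48
  k=1: −1/(1!*0!*0!*3!*3!*2!) = -1/72
Σ = 1/144  ⇒  CG² = 5184/7*1/144² = 1/28
CG = +√(1/28) = +0.188982

+0.188982  (= +√(1/28))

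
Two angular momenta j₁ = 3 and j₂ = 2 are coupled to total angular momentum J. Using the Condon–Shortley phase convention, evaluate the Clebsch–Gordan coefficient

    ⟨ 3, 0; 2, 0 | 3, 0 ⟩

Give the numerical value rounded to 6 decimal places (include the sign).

-0.516398

√[7·2!4!2!/9! · 3!3!2!2!3!3!] = √(48/5)
  +(−1)^0/∏(0,2,3,2,1,0)! = 1/24  (running 1/24)
  +(−1)^1/∏(1,1,2,1,2,1)! = -1/4  (running -5/24)
  +(−1)^2/∏(2,0,1,0,3,2)! = 1/24  (running -1/6)
⟨..|..⟩ = √(48/5)·(-1/6) = -0.516398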